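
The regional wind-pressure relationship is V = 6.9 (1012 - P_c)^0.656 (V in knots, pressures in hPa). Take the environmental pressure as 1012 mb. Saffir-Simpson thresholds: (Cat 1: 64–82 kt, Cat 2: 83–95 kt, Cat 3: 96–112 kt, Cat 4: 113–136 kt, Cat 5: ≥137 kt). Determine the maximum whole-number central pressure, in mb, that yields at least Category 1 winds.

982 mb

Category 1 begins at V = 64 kt.
Required ΔP = (64/6.9)^(1/0.656) = 9.275^1.524 ≈ 29.83 mb.
P_c ≤ 1012 − 29.83 = 982.17, so the highest integer P_c is 982 mb.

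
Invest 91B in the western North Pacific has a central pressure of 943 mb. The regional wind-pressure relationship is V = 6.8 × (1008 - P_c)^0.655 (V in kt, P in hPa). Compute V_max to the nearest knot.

ΔP = 1008 − 943 = 65 mb.
65^0.655 ≈ 15.398.
V ≈ 6.8 × 15.398 ≈ 104.7 kt.

105 kt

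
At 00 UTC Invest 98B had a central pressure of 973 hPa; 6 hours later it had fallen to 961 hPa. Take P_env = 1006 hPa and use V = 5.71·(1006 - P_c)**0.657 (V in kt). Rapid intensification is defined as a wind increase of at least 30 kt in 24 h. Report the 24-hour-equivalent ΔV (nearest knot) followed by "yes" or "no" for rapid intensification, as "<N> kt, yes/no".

51 kt, yes

V₁: ΔP = 33, V ≈ 5.71 × 33^0.657 ≈ 56.79 kt.
V₂: ΔP = 45, V ≈ 5.71 × 45^0.657 ≈ 69.63 kt.
ΔV over 6 h = 12.84 kt → 24 h equivalent = 12.84 × 24/6 ≈ 51.36 kt.
51 kt ≥ 30 kt ⇒ rapid intensification.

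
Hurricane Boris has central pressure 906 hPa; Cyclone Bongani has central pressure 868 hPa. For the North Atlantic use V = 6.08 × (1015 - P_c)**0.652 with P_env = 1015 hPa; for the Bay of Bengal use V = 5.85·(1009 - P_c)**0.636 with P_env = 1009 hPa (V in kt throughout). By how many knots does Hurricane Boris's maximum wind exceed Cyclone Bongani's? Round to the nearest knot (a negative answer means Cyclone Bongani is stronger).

-7 kt

Hurricane Boris: ΔP = 109; V ≈ 6.08 × 109^0.652 ≈ 129.51 kt.
Cyclone Bongani: ΔP = 141; V ≈ 5.85 × 141^0.636 ≈ 136.16 kt.
Difference ≈ 129.51 − 136.16 = -6.65 → -7 kt.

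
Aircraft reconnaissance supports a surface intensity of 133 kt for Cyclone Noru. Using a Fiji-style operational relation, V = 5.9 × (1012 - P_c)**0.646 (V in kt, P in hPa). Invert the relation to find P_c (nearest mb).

ΔP = (V / 5.9)^(1/0.646) = (133/5.9)^1.548.
133/5.9 = 22.542; 22.542^1.548 ≈ 124.29 mb.
P_c = 1012 − 124.29 = 887.71 ≈ 888 mb.

888 mb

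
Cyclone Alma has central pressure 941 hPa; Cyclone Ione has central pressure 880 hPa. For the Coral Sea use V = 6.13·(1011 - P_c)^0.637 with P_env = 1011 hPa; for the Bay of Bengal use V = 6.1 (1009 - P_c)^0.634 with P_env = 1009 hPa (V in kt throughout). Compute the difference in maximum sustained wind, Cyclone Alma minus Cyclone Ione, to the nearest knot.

Cyclone Alma: ΔP = 70; V ≈ 6.13 × 70^0.637 ≈ 91.79 kt.
Cyclone Ione: ΔP = 129; V ≈ 6.1 × 129^0.634 ≈ 132.88 kt.
Difference ≈ 91.79 − 132.88 = -41.09 → -41 kt.

-41 kt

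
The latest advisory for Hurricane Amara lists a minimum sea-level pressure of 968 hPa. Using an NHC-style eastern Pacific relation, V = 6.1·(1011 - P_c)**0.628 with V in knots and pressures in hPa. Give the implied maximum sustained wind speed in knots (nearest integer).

ΔP = 1011 − 968 = 43 hPa.
43^0.628 ≈ 10.613.
V ≈ 6.1 × 10.613 ≈ 64.7 kt.

65 kt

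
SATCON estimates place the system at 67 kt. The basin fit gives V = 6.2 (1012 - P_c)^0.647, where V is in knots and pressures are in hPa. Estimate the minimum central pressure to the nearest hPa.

ΔP = (V / 6.2)^(1/0.647) = (67/6.2)^1.546.
67/6.2 = 10.806; 10.806^1.546 ≈ 39.60 hPa.
P_c = 1012 − 39.60 = 972.40 ≈ 972 hPa.

972 hPa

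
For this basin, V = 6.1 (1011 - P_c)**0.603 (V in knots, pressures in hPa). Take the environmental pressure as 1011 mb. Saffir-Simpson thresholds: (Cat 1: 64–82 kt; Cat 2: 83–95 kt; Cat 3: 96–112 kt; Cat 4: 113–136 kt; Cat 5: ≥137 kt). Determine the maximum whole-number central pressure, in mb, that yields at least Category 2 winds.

935 mb

Category 2 begins at V = 83 kt.
Required ΔP = (83/6.1)^(1/0.603) = 13.607^1.658 ≈ 75.89 mb.
P_c ≤ 1011 − 75.89 = 935.11, so the highest integer P_c is 935 mb.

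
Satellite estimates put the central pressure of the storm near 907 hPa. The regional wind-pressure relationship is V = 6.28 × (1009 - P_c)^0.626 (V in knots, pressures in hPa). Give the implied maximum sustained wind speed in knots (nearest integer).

ΔP = 1009 − 907 = 102 hPa.
102^0.626 ≈ 18.088.
V ≈ 6.28 × 18.088 ≈ 113.6 kt.

114 kt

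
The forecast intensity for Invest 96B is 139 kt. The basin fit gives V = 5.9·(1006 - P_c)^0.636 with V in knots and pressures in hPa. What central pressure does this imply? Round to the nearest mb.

862 mb

ΔP = (V / 5.9)^(1/0.636) = (139/5.9)^1.572.
139/5.9 = 23.559; 23.559^1.572 ≈ 143.71 mb.
P_c = 1006 − 143.71 = 862.29 ≈ 862 mb.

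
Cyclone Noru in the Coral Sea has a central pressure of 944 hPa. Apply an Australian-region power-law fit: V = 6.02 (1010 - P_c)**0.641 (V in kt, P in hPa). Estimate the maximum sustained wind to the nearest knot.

ΔP = 1010 − 944 = 66 hPa.
66^0.641 ≈ 14.667.
V ≈ 6.02 × 14.667 ≈ 88.3 kt.

88 kt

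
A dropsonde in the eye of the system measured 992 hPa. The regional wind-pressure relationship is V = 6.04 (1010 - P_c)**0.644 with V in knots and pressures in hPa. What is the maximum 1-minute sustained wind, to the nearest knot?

ΔP = 1010 − 992 = 18 hPa.
18^0.644 ≈ 6.433.
V ≈ 6.04 × 6.433 ≈ 38.9 kt.

39 kt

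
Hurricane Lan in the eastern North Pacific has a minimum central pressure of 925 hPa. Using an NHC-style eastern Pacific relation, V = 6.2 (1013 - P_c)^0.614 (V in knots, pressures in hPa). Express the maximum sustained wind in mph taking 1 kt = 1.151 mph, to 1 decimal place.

111.5 mph

ΔP = 1013 − 925 = 88 hPa.
V ≈ 6.2 × 88^0.614 = 6.2 × 15.628 ≈ 96.896 kt.
96.896 × 1.151 ≈ 111.53 mph → 111.5 mph.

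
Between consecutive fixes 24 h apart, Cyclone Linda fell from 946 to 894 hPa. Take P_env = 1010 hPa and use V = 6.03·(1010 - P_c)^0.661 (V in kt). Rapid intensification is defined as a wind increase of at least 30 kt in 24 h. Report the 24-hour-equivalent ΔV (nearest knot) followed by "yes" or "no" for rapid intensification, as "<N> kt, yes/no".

V₁: ΔP = 64, V ≈ 6.03 × 64^0.661 ≈ 94.23 kt.
V₂: ΔP = 116, V ≈ 6.03 × 116^0.661 ≈ 139.61 kt.
ΔV over 24 h = 45.38 kt → 24 h equivalent = 45.38 × 24/24 ≈ 45.38 kt.
45 kt ≥ 30 kt ⇒ rapid intensification.

45 kt, yes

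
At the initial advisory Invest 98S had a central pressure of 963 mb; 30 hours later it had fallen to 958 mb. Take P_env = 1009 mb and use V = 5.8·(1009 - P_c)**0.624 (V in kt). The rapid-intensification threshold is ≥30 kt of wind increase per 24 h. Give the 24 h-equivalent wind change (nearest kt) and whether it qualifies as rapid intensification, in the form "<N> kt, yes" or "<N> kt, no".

V₁: ΔP = 46, V ≈ 5.8 × 46^0.624 ≈ 63.24 kt.
V₂: ΔP = 51, V ≈ 5.8 × 51^0.624 ≈ 67.45 kt.
ΔV over 30 h = 4.21 kt → 24 h equivalent = 4.21 × 24/30 ≈ 3.37 kt.
3 kt < 30 kt ⇒ not rapid intensification.

3 kt, no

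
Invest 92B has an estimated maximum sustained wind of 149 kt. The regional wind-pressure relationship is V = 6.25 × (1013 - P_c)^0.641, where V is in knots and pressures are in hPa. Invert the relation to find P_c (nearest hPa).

ΔP = (V / 6.25)^(1/0.641) = (149/6.25)^1.560.
149/6.25 = 23.840; 23.840^1.560 ≈ 140.83 hPa.
P_c = 1013 − 140.83 = 872.17 ≈ 872 hPa.

872 hPa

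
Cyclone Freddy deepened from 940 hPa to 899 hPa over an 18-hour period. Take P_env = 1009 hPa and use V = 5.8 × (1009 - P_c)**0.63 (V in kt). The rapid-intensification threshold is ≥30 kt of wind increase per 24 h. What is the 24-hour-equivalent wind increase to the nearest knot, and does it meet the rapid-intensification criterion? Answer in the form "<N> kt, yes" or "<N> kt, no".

V₁: ΔP = 69, V ≈ 5.8 × 69^0.63 ≈ 83.54 kt.
V₂: ΔP = 110, V ≈ 5.8 × 110^0.63 ≈ 112.07 kt.
ΔV over 18 h = 28.53 kt → 24 h equivalent = 28.53 × 24/18 ≈ 38.04 kt.
38 kt ≥ 30 kt ⇒ rapid intensification.

38 kt, yes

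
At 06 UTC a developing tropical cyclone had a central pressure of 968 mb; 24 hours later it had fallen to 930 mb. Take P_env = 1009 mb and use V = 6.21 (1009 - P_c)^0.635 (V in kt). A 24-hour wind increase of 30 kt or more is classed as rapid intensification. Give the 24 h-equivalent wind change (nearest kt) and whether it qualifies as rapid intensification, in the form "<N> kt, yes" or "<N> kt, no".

34 kt, yes

V₁: ΔP = 41, V ≈ 6.21 × 41^0.635 ≈ 65.65 kt.
V₂: ΔP = 79, V ≈ 6.21 × 79^0.635 ≈ 99.56 kt.
ΔV over 24 h = 33.91 kt → 24 h equivalent = 33.91 × 24/24 ≈ 33.91 kt.
34 kt ≥ 30 kt ⇒ rapid intensification.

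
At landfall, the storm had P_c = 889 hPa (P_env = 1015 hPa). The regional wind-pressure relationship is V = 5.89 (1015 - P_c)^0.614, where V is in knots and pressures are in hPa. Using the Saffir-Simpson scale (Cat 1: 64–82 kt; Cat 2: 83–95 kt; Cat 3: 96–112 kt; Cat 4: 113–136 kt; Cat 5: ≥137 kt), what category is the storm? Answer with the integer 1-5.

4

ΔP = 1015 − 889 = 126 hPa.
V ≈ 5.89 × 126^0.614 = 5.89 × 19.48 ≈ 115 kt.
115 kt falls in the Category 4 band.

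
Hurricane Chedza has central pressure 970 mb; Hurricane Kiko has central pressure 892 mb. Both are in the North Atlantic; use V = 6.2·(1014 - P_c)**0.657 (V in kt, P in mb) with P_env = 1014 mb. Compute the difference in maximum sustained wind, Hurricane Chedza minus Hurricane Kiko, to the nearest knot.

Hurricane Chedza: ΔP = 44; V ≈ 6.2 × 44^0.657 ≈ 74.50 kt.
Hurricane Kiko: ΔP = 122; V ≈ 6.2 × 122^0.657 ≈ 145.59 kt.
Difference ≈ 74.50 − 145.59 = -71.09 → -71 kt.

-71 kt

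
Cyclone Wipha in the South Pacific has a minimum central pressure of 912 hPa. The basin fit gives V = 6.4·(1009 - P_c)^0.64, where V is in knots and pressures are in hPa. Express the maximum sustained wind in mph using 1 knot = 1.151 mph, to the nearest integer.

ΔP = 1009 − 912 = 97 hPa.
V ≈ 6.4 × 97^0.64 = 6.4 × 18.687 ≈ 119.595 kt.
119.595 × 1.151 ≈ 137.65 mph → 138 mph.

138 mph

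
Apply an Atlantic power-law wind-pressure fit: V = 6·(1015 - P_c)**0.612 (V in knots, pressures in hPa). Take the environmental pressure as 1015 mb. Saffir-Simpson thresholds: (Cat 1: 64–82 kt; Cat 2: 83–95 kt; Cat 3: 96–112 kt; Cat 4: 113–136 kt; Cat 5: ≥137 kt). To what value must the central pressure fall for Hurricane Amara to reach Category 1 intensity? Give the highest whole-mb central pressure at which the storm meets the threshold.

Category 1 begins at V = 64 kt.
Required ΔP = (64/6)^(1/0.612) = 10.667^1.634 ≈ 47.84 mb.
P_c ≤ 1015 − 47.84 = 967.16, so the highest integer P_c is 967 mb.

967 mb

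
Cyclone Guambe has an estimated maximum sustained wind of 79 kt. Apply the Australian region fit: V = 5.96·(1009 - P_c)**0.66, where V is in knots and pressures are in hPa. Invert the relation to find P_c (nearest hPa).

959 hPa

ΔP = (V / 5.96)^(1/0.66) = (79/5.96)^1.515.
79/5.96 = 13.255; 13.255^1.515 ≈ 50.19 hPa.
P_c = 1009 − 50.19 = 958.81 ≈ 959 hPa.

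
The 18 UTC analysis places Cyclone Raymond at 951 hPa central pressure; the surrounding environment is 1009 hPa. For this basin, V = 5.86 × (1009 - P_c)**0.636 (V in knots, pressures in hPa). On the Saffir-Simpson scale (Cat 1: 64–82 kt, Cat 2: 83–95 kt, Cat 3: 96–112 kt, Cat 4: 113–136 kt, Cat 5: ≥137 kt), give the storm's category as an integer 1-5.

ΔP = 1009 − 951 = 58 hPa.
V ≈ 5.86 × 58^0.636 = 5.86 × 13.23 ≈ 78 kt.
78 kt falls in the Category 1 band.

1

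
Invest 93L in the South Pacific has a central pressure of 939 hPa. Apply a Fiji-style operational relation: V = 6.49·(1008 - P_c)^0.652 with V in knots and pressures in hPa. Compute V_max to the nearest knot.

103 kt

ΔP = 1008 − 939 = 69 hPa.
69^0.652 ≈ 15.810.
V ≈ 6.49 × 15.810 ≈ 102.6 kt.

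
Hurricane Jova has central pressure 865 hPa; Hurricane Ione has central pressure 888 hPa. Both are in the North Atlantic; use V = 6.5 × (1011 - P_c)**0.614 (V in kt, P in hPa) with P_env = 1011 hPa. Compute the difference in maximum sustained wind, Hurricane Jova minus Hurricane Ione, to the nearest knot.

14 kt

Hurricane Jova: ΔP = 146; V ≈ 6.5 × 146^0.614 ≈ 138.62 kt.
Hurricane Ione: ΔP = 123; V ≈ 6.5 × 123^0.614 ≈ 124.77 kt.
Difference ≈ 138.62 − 124.77 = 13.85 → 14 kt.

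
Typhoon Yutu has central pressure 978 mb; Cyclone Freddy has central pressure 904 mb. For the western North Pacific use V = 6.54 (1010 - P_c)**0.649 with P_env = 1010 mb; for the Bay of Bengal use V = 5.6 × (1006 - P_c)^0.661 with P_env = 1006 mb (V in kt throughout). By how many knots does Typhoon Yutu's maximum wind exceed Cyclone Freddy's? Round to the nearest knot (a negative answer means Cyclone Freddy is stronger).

-57 kt

Typhoon Yutu: ΔP = 32; V ≈ 6.54 × 32^0.649 ≈ 62.00 kt.
Cyclone Freddy: ΔP = 102; V ≈ 5.6 × 102^0.661 ≈ 119.09 kt.
Difference ≈ 62.00 − 119.09 = -57.09 → -57 kt.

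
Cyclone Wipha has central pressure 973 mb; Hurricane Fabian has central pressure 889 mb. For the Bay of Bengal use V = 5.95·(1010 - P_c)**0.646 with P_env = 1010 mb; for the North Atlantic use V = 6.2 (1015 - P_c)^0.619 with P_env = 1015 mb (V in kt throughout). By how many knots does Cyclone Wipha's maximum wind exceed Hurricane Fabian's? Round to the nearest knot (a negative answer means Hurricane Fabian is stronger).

-62 kt

Cyclone Wipha: ΔP = 37; V ≈ 5.95 × 37^0.646 ≈ 61.32 kt.
Hurricane Fabian: ΔP = 126; V ≈ 6.2 × 126^0.619 ≈ 123.74 kt.
Difference ≈ 61.32 − 123.74 = -62.42 → -62 kt.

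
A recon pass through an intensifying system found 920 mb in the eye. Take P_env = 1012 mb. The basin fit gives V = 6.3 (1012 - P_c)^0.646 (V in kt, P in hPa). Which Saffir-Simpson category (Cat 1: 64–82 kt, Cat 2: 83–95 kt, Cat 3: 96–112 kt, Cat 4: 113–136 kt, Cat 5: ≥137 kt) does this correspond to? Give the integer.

4

ΔP = 1012 − 920 = 92 mb.
V ≈ 6.3 × 92^0.646 = 6.3 × 18.56 ≈ 117 kt.
117 kt falls in the Category 4 band.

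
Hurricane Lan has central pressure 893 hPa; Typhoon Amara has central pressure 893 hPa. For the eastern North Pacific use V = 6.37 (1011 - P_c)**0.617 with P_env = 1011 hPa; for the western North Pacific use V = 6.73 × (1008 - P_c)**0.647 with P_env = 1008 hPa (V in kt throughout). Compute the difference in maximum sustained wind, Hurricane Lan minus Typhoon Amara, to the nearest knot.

Hurricane Lan: ΔP = 118; V ≈ 6.37 × 118^0.617 ≈ 120.92 kt.
Typhoon Amara: ΔP = 115; V ≈ 6.73 × 115^0.647 ≈ 144.97 kt.
Difference ≈ 120.92 − 144.97 = -24.05 → -24 kt.

-24 kt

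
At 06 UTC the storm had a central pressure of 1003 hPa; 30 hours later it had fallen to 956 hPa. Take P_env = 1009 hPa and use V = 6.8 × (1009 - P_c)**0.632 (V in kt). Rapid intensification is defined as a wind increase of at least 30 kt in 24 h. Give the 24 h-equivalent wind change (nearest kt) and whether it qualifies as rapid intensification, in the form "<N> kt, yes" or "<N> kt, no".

V₁: ΔP = 6, V ≈ 6.8 × 6^0.632 ≈ 21.10 kt.
V₂: ΔP = 53, V ≈ 6.8 × 53^0.632 ≈ 83.61 kt.
ΔV over 30 h = 62.51 kt → 24 h equivalent = 62.51 × 24/30 ≈ 50.01 kt.
50 kt ≥ 30 kt ⇒ rapid intensification.

50 kt, yes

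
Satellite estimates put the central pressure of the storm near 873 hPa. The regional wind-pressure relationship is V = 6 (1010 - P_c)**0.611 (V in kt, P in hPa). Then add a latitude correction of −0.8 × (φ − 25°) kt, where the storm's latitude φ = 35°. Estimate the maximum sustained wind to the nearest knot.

113 kt

ΔP = 1010 − 873 = 137 hPa.
137^0.611 ≈ 20.209.
V ≈ 6 × 20.209 ≈ 121.3 kt.
Latitude correction: −0.8 × (35 − 25) = -8 kt.
Corrected V ≈ 113.3 kt → 113 kt.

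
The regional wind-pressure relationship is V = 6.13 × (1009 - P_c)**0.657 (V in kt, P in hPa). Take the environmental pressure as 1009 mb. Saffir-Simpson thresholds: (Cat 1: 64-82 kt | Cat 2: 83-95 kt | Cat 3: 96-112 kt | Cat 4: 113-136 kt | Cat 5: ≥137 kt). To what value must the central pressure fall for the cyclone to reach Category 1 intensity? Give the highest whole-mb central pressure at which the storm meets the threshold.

Category 1 begins at V = 64 kt.
Required ΔP = (64/6.13)^(1/0.657) = 10.440^1.522 ≈ 35.53 mb.
P_c ≤ 1009 − 35.53 = 973.47, so the highest integer P_c is 973 mb.

973 mb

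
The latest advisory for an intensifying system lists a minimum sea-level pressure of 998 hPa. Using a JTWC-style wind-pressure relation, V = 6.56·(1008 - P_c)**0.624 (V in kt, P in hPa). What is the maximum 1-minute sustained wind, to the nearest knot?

28 kt

ΔP = 1008 − 998 = 10 hPa.
10^0.624 ≈ 4.207.
V ≈ 6.56 × 4.207 ≈ 27.6 kt.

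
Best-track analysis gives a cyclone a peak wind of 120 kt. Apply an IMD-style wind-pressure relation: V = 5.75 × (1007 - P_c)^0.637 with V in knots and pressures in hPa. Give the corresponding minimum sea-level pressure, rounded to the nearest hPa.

ΔP = (V / 5.75)^(1/0.637) = (120/5.75)^1.570.
120/5.75 = 20.870; 20.870^1.570 ≈ 117.88 hPa.
P_c = 1007 − 117.88 = 889.12 ≈ 889 hPa.

889 hPa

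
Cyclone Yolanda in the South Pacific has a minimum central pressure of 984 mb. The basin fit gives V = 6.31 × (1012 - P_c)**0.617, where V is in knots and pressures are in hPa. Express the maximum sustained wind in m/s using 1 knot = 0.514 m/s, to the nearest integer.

25 m/s

ΔP = 1012 − 984 = 28 mb.
V ≈ 6.31 × 28^0.617 = 6.31 × 7.814 ≈ 49.309 kt.
49.309 × 0.514 ≈ 25.34 m/s → 25 m/s.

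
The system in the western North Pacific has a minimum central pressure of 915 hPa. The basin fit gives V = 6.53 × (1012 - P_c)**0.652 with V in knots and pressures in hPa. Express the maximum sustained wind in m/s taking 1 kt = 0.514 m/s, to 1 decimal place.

ΔP = 1012 − 915 = 97 hPa.
V ≈ 6.53 × 97^0.652 = 6.53 × 19.741 ≈ 128.911 kt.
128.911 × 0.514 ≈ 66.26 m/s → 66.3 m/s.

66.3 m/s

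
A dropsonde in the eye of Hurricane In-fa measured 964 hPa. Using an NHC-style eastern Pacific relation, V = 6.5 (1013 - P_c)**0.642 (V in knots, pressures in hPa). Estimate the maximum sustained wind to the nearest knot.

79 kt

ΔP = 1013 − 964 = 49 hPa.
49^0.642 ≈ 12.165.
V ≈ 6.5 × 12.165 ≈ 79.1 kt.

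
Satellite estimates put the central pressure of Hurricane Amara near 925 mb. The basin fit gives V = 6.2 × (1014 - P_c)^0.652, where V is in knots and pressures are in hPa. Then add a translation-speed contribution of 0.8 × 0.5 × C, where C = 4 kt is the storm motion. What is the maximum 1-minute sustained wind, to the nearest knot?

117 kt

ΔP = 1014 − 925 = 89 mb.
89^0.652 ≈ 18.664.
V ≈ 6.2 × 18.664 ≈ 115.7 kt.
Translation term: 0.8 × 0.5 × 4 = 1.6 kt.
Corrected V ≈ 117.3 kt → 117 kt.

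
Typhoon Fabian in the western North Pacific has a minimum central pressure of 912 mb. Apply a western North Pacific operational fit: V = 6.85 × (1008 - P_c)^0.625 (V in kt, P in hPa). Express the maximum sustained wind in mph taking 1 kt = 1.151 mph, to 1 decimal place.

136.7 mph

ΔP = 1008 − 912 = 96 mb.
V ≈ 6.85 × 96^0.625 = 6.85 × 17.335 ≈ 118.744 kt.
118.744 × 1.151 ≈ 136.67 mph → 136.7 mph.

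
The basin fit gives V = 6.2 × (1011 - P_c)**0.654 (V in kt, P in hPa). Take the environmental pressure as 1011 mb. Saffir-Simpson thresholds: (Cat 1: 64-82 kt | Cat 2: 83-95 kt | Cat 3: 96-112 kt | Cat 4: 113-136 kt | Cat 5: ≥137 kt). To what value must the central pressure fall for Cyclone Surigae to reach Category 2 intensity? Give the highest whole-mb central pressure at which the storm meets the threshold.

Category 2 begins at V = 83 kt.
Required ΔP = (83/6.2)^(1/0.654) = 13.387^1.529 ≈ 52.82 mb.
P_c ≤ 1011 − 52.82 = 958.18, so the highest integer P_c is 958 mb.

958 mb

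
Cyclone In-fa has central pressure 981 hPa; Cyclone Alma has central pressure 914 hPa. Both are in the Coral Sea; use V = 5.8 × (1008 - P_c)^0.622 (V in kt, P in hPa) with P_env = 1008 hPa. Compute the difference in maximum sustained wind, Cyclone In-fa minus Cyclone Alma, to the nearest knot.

Cyclone In-fa: ΔP = 27; V ≈ 5.8 × 27^0.622 ≈ 45.05 kt.
Cyclone Alma: ΔP = 94; V ≈ 5.8 × 94^0.622 ≈ 97.88 kt.
Difference ≈ 45.05 − 97.88 = -52.83 → -53 kt.

-53 kt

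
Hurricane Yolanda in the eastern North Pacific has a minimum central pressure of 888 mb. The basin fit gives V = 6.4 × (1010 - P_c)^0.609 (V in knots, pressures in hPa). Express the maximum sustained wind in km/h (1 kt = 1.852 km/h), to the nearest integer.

221 km/h

ΔP = 1010 − 888 = 122 mb.
V ≈ 6.4 × 122^0.609 = 6.4 × 18.646 ≈ 119.336 kt.
119.336 × 1.852 ≈ 221.01 km/h → 221 km/h.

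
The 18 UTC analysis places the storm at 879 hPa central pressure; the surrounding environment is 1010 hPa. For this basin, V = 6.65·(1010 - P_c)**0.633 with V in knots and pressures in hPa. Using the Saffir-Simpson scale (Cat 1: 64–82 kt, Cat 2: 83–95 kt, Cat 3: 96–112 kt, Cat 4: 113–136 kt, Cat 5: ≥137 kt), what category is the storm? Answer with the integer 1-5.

5

ΔP = 1010 − 879 = 131 hPa.
V ≈ 6.65 × 131^0.633 = 6.65 × 21.89 ≈ 146 kt.
146 kt falls in the Category 5 band.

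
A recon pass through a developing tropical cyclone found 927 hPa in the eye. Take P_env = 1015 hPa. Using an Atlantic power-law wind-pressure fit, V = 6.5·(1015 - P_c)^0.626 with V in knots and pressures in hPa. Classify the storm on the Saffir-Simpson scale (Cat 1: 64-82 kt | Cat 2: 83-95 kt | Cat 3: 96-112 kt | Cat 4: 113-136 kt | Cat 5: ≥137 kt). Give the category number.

ΔP = 1015 − 927 = 88 hPa.
V ≈ 6.5 × 88^0.626 = 6.5 × 16.49 ≈ 107 kt.
107 kt falls in the Category 3 band.

3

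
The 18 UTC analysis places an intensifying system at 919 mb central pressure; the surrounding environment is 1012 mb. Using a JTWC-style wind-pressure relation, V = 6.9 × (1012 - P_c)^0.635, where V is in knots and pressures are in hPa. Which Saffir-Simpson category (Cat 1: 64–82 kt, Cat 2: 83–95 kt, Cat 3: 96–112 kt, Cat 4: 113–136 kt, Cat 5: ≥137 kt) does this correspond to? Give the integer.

4

ΔP = 1012 − 919 = 93 mb.
V ≈ 6.9 × 93^0.635 = 6.9 × 17.78 ≈ 123 kt.
123 kt falls in the Category 4 band.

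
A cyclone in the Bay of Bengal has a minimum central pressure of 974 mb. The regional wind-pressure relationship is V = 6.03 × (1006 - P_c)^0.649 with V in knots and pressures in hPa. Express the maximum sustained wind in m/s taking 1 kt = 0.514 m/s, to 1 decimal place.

29.4 m/s

ΔP = 1006 − 974 = 32 mb.
V ≈ 6.03 × 32^0.649 = 6.03 × 9.481 ≈ 57.169 kt.
57.169 × 0.514 ≈ 29.38 m/s → 29.4 m/s.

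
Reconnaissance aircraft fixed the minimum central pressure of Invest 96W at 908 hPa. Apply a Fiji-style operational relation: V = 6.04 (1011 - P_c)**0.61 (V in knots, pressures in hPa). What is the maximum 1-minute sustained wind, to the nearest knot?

ΔP = 1011 − 908 = 103 hPa.
103^0.61 ≈ 16.898.
V ≈ 6.04 × 16.898 ≈ 102.1 kt.

102 kt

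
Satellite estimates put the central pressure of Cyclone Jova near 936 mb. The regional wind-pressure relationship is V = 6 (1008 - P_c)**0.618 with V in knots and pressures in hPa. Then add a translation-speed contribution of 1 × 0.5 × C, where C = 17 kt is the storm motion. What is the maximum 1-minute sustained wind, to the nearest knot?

93 kt

ΔP = 1008 − 936 = 72 mb.
72^0.618 ≈ 14.055.
V ≈ 6 × 14.055 ≈ 84.3 kt.
Translation term: 1 × 0.5 × 17 = 8.5 kt.
Corrected V ≈ 92.8 kt → 93 kt.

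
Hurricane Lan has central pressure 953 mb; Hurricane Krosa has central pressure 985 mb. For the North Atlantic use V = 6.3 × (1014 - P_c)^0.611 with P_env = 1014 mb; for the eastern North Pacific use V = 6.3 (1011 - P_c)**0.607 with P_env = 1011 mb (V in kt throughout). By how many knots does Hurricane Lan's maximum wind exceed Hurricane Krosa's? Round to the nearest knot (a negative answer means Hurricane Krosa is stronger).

Hurricane Lan: ΔP = 61; V ≈ 6.3 × 61^0.611 ≈ 77.66 kt.
Hurricane Krosa: ΔP = 26; V ≈ 6.3 × 26^0.607 ≈ 45.52 kt.
Difference ≈ 77.66 − 45.52 = 32.14 → 32 kt.

32 kt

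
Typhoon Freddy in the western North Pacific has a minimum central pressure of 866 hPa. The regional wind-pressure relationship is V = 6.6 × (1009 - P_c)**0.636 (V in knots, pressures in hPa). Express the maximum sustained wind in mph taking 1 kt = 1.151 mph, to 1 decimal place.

ΔP = 1009 − 866 = 143 hPa.
V ≈ 6.6 × 143^0.636 = 6.6 × 23.485 ≈ 155.002 kt.
155.002 × 1.151 ≈ 178.41 mph → 178.4 mph.

178.4 mph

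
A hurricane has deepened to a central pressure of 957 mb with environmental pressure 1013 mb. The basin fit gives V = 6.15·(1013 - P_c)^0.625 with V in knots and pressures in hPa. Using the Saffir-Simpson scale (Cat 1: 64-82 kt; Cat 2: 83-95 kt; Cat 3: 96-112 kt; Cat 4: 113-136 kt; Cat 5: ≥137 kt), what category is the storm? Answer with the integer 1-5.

1

ΔP = 1013 − 957 = 56 mb.
V ≈ 6.15 × 56^0.625 = 6.15 × 12.38 ≈ 76 kt.
76 kt falls in the Category 1 band.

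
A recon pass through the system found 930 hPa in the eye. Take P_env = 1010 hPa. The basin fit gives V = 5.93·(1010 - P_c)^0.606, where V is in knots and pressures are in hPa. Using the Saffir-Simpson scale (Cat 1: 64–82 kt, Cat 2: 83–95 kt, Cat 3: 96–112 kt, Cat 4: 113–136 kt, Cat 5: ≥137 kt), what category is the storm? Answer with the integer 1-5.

2

ΔP = 1010 − 930 = 80 hPa.
V ≈ 5.93 × 80^0.606 = 5.93 × 14.23 ≈ 84 kt.
84 kt falls in the Category 2 band.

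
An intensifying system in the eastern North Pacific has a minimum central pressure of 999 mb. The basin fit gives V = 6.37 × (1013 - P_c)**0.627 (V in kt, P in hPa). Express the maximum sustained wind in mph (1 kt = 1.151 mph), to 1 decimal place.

38.4 mph

ΔP = 1013 − 999 = 14 mb.
V ≈ 6.37 × 14^0.627 = 6.37 × 5.231 ≈ 33.324 kt.
33.324 × 1.151 ≈ 38.36 mph → 38.4 mph.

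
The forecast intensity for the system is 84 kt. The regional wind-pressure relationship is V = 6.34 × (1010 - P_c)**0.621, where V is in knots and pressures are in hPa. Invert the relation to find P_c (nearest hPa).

ΔP = (V / 6.34)^(1/0.621) = (84/6.34)^1.610.
84/6.34 = 13.249; 13.249^1.610 ≈ 64.13 hPa.
P_c = 1010 − 64.13 = 945.87 ≈ 946 hPa.

946 hPa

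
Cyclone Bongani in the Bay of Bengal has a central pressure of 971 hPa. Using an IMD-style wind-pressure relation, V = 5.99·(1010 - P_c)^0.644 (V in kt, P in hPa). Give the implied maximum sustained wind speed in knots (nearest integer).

ΔP = 1010 − 971 = 39 hPa.
39^0.644 ≈ 10.584.
V ≈ 5.99 × 10.584 ≈ 63.4 kt.

63 kt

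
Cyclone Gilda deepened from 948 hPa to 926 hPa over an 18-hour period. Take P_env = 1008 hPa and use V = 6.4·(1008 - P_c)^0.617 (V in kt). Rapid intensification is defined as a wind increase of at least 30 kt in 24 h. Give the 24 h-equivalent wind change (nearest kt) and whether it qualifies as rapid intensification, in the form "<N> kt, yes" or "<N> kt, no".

23 kt, no

V₁: ΔP = 60, V ≈ 6.4 × 60^0.617 ≈ 80.04 kt.
V₂: ΔP = 82, V ≈ 6.4 × 82^0.617 ≈ 97.05 kt.
ΔV over 18 h = 17.01 kt → 24 h equivalent = 17.01 × 24/18 ≈ 22.68 kt.
23 kt < 30 kt ⇒ not rapid intensification.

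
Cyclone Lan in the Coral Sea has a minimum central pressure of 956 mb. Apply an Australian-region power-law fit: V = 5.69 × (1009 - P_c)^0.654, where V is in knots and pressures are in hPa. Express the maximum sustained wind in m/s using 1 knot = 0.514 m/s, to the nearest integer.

ΔP = 1009 − 956 = 53 mb.
V ≈ 5.69 × 53^0.654 = 5.69 × 13.418 ≈ 76.346 kt.
76.346 × 0.514 ≈ 39.24 m/s → 39 m/s.

39 m/s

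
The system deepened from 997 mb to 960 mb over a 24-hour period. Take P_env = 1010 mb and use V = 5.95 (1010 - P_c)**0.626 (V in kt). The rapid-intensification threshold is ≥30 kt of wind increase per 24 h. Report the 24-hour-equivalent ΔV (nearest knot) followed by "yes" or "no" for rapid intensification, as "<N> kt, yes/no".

39 kt, yes

V₁: ΔP = 13, V ≈ 5.95 × 13^0.626 ≈ 29.64 kt.
V₂: ΔP = 50, V ≈ 5.95 × 50^0.626 ≈ 68.88 kt.
ΔV over 24 h = 39.24 kt → 24 h equivalent = 39.24 × 24/24 ≈ 39.24 kt.
39 kt ≥ 30 kt ⇒ rapid intensification.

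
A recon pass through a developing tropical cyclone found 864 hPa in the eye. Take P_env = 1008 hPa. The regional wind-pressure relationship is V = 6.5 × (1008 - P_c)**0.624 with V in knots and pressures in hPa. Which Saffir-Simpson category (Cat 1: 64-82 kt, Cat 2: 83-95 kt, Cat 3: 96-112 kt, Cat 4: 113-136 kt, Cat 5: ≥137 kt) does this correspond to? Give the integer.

5

ΔP = 1008 − 864 = 144 hPa.
V ≈ 6.5 × 144^0.624 = 6.5 × 22.22 ≈ 144 kt.
144 kt falls in the Category 5 band.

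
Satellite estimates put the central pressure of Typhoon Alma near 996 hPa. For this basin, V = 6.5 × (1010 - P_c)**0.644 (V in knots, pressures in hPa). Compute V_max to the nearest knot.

36 kt

ΔP = 1010 − 996 = 14 hPa.
14^0.644 ≈ 5.472.
V ≈ 6.5 × 5.472 ≈ 35.6 kt.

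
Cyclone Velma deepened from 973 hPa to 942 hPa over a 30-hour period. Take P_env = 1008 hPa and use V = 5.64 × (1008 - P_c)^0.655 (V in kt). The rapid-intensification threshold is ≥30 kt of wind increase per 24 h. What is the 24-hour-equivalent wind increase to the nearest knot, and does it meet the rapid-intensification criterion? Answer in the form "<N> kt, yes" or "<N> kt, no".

24 kt, no

V₁: ΔP = 35, V ≈ 5.64 × 35^0.655 ≈ 57.90 kt.
V₂: ΔP = 66, V ≈ 5.64 × 66^0.655 ≈ 87.72 kt.
ΔV over 30 h = 29.82 kt → 24 h equivalent = 29.82 × 24/30 ≈ 23.86 kt.
24 kt < 30 kt ⇒ not rapid intensification.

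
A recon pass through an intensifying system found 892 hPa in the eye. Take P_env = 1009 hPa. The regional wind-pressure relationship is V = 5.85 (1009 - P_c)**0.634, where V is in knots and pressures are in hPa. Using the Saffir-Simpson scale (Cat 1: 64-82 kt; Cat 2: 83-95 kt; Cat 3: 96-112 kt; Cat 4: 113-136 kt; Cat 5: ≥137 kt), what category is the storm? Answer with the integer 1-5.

4

ΔP = 1009 − 892 = 117 hPa.
V ≈ 5.85 × 117^0.634 = 5.85 × 20.48 ≈ 120 kt.
120 kt falls in the Category 4 band.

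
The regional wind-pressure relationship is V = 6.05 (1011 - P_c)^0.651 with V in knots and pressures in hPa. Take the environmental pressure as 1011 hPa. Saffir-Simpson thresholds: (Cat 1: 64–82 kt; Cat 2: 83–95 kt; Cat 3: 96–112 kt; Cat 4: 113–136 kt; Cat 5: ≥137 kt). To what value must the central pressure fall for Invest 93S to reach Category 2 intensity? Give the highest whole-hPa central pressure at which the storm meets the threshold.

Category 2 begins at V = 83 kt.
Required ΔP = (83/6.05)^(1/0.651) = 13.719^1.536 ≈ 55.85 hPa.
P_c ≤ 1011 − 55.85 = 955.15, so the highest integer P_c is 955 hPa.

955 hPa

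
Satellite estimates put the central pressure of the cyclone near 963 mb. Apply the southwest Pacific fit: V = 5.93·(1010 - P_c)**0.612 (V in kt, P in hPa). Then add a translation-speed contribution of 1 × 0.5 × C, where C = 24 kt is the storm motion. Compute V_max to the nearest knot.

ΔP = 1010 − 963 = 47 mb.
47^0.612 ≈ 10.552.
V ≈ 5.93 × 10.552 ≈ 62.6 kt.
Translation term: 1 × 0.5 × 24 = 12 kt.
Corrected V ≈ 74.6 kt → 75 kt.

75 kt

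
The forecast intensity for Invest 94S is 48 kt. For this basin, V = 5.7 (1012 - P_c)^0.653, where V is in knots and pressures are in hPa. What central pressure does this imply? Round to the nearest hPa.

986 hPa

ΔP = (V / 5.7)^(1/0.653) = (48/5.7)^1.531.
48/5.7 = 8.421; 8.421^1.531 ≈ 26.13 hPa.
P_c = 1012 − 26.13 = 985.87 ≈ 986 hPa.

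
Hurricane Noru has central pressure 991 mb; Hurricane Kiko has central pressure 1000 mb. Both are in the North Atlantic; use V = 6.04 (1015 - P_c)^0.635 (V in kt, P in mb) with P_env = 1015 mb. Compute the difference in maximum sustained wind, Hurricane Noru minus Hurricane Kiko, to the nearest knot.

Hurricane Noru: ΔP = 24; V ≈ 6.04 × 24^0.635 ≈ 45.44 kt.
Hurricane Kiko: ΔP = 15; V ≈ 6.04 × 15^0.635 ≈ 33.72 kt.
Difference ≈ 45.44 − 33.72 = 11.72 → 12 kt.

12 kt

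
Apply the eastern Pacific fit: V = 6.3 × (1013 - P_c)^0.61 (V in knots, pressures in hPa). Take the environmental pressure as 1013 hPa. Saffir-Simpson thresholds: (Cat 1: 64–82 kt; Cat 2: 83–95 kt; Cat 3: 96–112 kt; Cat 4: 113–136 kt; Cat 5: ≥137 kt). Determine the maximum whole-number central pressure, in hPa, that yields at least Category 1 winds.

Category 1 begins at V = 64 kt.
Required ΔP = (64/6.3)^(1/0.61) = 10.159^1.639 ≈ 44.73 hPa.
P_c ≤ 1013 − 44.73 = 968.27, so the highest integer P_c is 968 hPa.

968 hPa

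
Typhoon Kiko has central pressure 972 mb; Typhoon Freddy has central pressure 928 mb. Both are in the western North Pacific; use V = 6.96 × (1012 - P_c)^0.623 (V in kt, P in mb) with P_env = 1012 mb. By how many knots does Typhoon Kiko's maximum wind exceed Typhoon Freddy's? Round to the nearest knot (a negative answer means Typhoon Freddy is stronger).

-41 kt

Typhoon Kiko: ΔP = 40; V ≈ 6.96 × 40^0.623 ≈ 69.29 kt.
Typhoon Freddy: ΔP = 84; V ≈ 6.96 × 84^0.623 ≈ 110.01 kt.
Difference ≈ 69.29 − 110.01 = -40.72 → -41 kt.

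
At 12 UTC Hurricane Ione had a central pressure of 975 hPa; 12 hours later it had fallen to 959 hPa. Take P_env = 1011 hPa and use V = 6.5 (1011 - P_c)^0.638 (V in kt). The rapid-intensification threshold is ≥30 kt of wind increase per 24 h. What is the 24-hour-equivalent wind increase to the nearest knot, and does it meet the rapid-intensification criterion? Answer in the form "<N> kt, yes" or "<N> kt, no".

34 kt, yes

V₁: ΔP = 36, V ≈ 6.5 × 36^0.638 ≈ 63.95 kt.
V₂: ΔP = 52, V ≈ 6.5 × 52^0.638 ≈ 80.86 kt.
ΔV over 12 h = 16.91 kt → 24 h equivalent = 16.91 × 24/12 ≈ 33.82 kt.
34 kt ≥ 30 kt ⇒ rapid intensification.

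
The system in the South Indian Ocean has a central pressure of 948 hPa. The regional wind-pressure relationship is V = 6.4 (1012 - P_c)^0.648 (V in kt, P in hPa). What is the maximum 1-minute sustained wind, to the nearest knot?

95 kt

ΔP = 1012 − 948 = 64 hPa.
64^0.648 ≈ 14.805.
V ≈ 6.4 × 14.805 ≈ 94.8 kt.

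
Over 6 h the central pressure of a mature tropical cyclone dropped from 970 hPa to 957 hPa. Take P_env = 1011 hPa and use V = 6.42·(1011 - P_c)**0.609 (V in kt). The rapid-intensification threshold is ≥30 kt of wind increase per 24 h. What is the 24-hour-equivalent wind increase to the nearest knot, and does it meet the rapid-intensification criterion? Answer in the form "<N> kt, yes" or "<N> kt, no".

V₁: ΔP = 41, V ≈ 6.42 × 41^0.609 ≈ 61.62 kt.
V₂: ΔP = 54, V ≈ 6.42 × 54^0.609 ≈ 72.87 kt.
ΔV over 6 h = 11.25 kt → 24 h equivalent = 11.25 × 24/6 ≈ 45.00 kt.
45 kt ≥ 30 kt ⇒ rapid intensification.

45 kt, yes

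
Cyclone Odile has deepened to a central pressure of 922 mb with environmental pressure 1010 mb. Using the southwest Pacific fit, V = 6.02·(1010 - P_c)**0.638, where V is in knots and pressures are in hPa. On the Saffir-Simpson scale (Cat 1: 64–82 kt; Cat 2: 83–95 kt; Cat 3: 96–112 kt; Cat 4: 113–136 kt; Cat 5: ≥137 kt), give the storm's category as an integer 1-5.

ΔP = 1010 − 922 = 88 mb.
V ≈ 6.02 × 88^0.638 = 6.02 × 17.40 ≈ 105 kt.
105 kt falls in the Category 3 band.

3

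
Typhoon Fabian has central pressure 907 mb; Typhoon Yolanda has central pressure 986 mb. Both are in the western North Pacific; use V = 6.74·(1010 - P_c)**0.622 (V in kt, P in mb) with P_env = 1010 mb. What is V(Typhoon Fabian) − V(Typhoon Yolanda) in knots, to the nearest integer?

Typhoon Fabian: ΔP = 103; V ≈ 6.74 × 103^0.622 ≈ 120.41 kt.
Typhoon Yolanda: ΔP = 24; V ≈ 6.74 × 24^0.622 ≈ 48.66 kt.
Difference ≈ 120.41 − 48.66 = 71.75 → 72 kt.

72 kt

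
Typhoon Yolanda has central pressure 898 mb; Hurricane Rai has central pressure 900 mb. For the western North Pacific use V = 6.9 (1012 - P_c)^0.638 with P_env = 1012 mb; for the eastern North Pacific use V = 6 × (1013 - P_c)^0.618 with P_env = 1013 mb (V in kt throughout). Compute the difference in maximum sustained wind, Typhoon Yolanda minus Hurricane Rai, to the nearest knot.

Typhoon Yolanda: ΔP = 114; V ≈ 6.9 × 114^0.638 ≈ 141.63 kt.
Hurricane Rai: ΔP = 113; V ≈ 6 × 113^0.618 ≈ 111.42 kt.
Difference ≈ 141.63 − 111.42 = 30.21 → 30 kt.

30 kt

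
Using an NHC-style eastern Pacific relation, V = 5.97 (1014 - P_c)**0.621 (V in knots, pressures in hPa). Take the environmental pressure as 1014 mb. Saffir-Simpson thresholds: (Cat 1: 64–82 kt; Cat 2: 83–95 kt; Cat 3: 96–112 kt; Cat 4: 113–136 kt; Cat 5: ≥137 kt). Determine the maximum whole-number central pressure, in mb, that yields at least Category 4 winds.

900 mb

Category 4 begins at V = 113 kt.
Required ΔP = (113/5.97)^(1/0.621) = 18.928^1.610 ≈ 113.90 mb.
P_c ≤ 1014 − 113.90 = 900.10, so the highest integer P_c is 900 mb.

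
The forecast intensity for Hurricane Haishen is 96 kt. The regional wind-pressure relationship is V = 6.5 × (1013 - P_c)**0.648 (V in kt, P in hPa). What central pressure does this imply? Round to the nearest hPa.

949 hPa

ΔP = (V / 6.5)^(1/0.648) = (96/6.5)^1.543.
96/6.5 = 14.769; 14.769^1.543 ≈ 63.76 hPa.
P_c = 1013 − 63.76 = 949.24 ≈ 949 hPa.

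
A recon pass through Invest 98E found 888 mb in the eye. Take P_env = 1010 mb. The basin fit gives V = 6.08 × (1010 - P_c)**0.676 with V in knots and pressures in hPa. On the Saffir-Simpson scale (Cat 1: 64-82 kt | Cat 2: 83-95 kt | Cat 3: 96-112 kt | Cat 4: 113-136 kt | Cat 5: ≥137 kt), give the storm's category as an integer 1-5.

5

ΔP = 1010 − 888 = 122 mb.
V ≈ 6.08 × 122^0.676 = 6.08 × 25.73 ≈ 156 kt.
156 kt falls in the Category 5 band.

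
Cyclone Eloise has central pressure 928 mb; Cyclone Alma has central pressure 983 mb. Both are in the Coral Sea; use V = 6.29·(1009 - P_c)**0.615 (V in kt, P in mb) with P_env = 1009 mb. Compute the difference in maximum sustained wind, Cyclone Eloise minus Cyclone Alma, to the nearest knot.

47 kt

Cyclone Eloise: ΔP = 81; V ≈ 6.29 × 81^0.615 ≈ 93.84 kt.
Cyclone Alma: ΔP = 26; V ≈ 6.29 × 26^0.615 ≈ 46.65 kt.
Difference ≈ 93.84 − 46.65 = 47.19 → 47 kt.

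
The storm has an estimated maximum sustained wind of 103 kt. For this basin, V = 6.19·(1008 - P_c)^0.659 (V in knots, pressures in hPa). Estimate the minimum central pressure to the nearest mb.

937 mb

ΔP = (V / 6.19)^(1/0.659) = (103/6.19)^1.517.
103/6.19 = 16.640; 16.640^1.517 ≈ 71.29 mb.
P_c = 1008 − 71.29 = 936.71 ≈ 937 mb.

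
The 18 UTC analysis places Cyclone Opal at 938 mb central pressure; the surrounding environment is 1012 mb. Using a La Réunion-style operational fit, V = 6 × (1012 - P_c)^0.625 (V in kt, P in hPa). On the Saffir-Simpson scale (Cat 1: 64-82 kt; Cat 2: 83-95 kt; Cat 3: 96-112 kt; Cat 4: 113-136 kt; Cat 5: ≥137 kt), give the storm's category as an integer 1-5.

2

ΔP = 1012 − 938 = 74 mb.
V ≈ 6 × 74^0.625 = 6 × 14.73 ≈ 88 kt.
88 kt falls in the Category 2 band.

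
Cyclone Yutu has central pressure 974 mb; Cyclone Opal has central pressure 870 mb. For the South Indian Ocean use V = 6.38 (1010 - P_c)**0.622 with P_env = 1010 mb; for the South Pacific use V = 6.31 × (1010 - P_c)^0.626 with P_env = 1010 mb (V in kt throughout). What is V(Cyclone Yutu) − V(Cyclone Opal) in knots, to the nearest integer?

Cyclone Yutu: ΔP = 36; V ≈ 6.38 × 36^0.622 ≈ 59.27 kt.
Cyclone Opal: ΔP = 140; V ≈ 6.31 × 140^0.626 ≈ 139.16 kt.
Difference ≈ 59.27 − 139.16 = -79.89 → -80 kt.

-80 kt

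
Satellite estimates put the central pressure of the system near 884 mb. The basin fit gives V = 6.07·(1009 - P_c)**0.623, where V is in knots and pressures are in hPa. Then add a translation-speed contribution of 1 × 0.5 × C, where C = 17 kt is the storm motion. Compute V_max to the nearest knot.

ΔP = 1009 − 884 = 125 mb.
125^0.623 ≈ 20.248.
V ≈ 6.07 × 20.248 ≈ 122.9 kt.
Translation term: 1 × 0.5 × 17 = 8.5 kt.
Corrected V ≈ 131.4 kt → 131 kt.

131 kt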